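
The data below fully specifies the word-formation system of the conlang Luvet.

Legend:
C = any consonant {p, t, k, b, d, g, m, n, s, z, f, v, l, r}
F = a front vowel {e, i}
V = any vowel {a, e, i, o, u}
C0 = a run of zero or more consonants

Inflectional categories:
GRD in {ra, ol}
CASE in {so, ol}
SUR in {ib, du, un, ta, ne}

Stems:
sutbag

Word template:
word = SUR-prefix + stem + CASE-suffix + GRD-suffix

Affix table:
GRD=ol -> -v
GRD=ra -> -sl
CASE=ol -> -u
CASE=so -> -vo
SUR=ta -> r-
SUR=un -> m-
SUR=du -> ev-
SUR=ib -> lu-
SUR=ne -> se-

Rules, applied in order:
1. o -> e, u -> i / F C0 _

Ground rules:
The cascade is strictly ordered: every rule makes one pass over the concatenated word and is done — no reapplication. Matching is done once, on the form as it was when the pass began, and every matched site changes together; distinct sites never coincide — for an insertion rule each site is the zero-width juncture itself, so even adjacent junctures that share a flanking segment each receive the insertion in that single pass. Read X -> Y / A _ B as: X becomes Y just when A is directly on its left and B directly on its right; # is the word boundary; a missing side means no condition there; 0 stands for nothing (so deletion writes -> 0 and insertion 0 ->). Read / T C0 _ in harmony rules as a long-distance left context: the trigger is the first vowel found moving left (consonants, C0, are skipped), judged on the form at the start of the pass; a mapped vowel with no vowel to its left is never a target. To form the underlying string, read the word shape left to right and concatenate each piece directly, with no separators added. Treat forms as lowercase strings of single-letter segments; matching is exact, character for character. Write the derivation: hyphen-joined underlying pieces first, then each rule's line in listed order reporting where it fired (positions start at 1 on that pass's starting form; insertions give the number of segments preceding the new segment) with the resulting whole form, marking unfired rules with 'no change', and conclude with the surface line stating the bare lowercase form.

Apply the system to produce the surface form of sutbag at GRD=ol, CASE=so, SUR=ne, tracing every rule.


underlying: se-sutbag-vo-v
1. o -> e, u -> i / F C0 _: fires at position(s) 4: sesitbagvov
surface: sesitbagvov


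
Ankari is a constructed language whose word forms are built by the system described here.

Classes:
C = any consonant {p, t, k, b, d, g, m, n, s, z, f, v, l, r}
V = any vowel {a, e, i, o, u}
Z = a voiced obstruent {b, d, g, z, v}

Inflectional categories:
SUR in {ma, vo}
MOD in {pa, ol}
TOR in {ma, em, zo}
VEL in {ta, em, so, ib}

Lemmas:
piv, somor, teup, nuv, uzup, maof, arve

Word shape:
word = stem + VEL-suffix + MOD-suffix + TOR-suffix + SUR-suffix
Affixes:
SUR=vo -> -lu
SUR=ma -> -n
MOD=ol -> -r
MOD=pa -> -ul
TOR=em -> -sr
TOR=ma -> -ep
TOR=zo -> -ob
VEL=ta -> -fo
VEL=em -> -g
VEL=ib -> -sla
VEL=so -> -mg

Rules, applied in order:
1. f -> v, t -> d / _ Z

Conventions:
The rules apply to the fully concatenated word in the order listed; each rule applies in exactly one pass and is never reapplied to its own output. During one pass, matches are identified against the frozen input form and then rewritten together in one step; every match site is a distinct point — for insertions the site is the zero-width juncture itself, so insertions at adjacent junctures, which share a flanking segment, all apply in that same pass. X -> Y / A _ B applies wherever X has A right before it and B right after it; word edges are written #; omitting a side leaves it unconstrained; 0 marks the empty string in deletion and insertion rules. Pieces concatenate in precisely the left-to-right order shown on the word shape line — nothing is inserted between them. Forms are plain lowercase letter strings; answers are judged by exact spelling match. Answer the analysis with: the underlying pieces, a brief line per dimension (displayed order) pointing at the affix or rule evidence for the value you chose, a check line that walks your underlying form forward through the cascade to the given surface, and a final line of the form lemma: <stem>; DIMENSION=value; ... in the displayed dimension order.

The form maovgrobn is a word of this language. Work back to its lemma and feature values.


underlying: maof-g-r-ob-n
SUR=ma - signalled by the affix -n
MOD=ol - signalled by the affix -r
TOR=zo - signalled by the affix -ob
VEL=em - signalled by the affix -g
check: maofgrobn -> maovgrobn
lemma: maof; SUR=ma; MOD=ol; TOR=zo; VEL=em


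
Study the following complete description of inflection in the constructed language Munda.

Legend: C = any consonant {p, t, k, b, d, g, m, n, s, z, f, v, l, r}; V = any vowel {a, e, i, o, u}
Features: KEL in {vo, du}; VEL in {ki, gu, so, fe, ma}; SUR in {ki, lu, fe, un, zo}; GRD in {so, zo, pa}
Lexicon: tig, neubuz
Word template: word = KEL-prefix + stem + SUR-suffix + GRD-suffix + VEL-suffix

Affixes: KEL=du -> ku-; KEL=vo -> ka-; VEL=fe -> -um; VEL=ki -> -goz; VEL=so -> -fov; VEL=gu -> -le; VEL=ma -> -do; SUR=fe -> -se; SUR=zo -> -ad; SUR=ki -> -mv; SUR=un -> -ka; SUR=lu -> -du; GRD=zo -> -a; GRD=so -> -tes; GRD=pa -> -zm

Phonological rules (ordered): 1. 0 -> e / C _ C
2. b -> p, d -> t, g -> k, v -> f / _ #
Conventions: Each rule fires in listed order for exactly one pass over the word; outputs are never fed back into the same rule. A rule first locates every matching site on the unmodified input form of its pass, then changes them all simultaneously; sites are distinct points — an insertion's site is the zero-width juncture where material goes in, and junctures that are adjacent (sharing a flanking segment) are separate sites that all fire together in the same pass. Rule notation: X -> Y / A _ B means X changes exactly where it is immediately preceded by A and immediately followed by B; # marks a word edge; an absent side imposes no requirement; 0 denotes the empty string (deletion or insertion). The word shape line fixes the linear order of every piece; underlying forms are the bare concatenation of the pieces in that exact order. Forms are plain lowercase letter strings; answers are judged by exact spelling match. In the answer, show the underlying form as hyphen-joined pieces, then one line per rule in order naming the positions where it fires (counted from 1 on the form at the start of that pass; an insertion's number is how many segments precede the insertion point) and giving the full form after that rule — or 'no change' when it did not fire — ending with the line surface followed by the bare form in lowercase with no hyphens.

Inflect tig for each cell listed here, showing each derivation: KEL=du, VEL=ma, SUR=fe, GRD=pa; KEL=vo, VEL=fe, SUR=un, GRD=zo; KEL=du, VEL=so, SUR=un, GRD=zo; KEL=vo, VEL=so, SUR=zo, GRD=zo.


cell KEL=du, VEL=ma, SUR=fe, GRD=pa:
underlying: ku-tig-se-zm-do
1. 0 -> e / C _ C: inserts after position(s) 5, 8, 9: kutigesezemedo
2. b -> p, d -> t, g -> k, v -> f / _ #: no change
surface: kutigesezemedo

cell KEL=vo, VEL=fe, SUR=un, GRD=zo:
underlying: ka-tig-ka-a-um
1. 0 -> e / C _ C: inserts after position(s) 5: katigekaaum
2. b -> p, d -> t, g -> k, v -> f / _ #: no change
surface: katigekaaum

cell KEL=du, VEL=so, SUR=un, GRD=zo:
underlying: ku-tig-ka-a-fov
1. 0 -> e / C _ C: inserts after position(s) 5: kutigekaafov
2. b -> p, d -> t, g -> k, v -> f / _ #: fires at position(s) 12: kutigekaafof
surface: kutigekaafof

cell KEL=vo, VEL=so, SUR=zo, GRD=zo:
underlying: ka-tig-ad-a-fov
1. 0 -> e / C _ C: no change
2. b -> p, d -> t, g -> k, v -> f / _ #: fires at position(s) 11: katigadafof
surface: katigadafof


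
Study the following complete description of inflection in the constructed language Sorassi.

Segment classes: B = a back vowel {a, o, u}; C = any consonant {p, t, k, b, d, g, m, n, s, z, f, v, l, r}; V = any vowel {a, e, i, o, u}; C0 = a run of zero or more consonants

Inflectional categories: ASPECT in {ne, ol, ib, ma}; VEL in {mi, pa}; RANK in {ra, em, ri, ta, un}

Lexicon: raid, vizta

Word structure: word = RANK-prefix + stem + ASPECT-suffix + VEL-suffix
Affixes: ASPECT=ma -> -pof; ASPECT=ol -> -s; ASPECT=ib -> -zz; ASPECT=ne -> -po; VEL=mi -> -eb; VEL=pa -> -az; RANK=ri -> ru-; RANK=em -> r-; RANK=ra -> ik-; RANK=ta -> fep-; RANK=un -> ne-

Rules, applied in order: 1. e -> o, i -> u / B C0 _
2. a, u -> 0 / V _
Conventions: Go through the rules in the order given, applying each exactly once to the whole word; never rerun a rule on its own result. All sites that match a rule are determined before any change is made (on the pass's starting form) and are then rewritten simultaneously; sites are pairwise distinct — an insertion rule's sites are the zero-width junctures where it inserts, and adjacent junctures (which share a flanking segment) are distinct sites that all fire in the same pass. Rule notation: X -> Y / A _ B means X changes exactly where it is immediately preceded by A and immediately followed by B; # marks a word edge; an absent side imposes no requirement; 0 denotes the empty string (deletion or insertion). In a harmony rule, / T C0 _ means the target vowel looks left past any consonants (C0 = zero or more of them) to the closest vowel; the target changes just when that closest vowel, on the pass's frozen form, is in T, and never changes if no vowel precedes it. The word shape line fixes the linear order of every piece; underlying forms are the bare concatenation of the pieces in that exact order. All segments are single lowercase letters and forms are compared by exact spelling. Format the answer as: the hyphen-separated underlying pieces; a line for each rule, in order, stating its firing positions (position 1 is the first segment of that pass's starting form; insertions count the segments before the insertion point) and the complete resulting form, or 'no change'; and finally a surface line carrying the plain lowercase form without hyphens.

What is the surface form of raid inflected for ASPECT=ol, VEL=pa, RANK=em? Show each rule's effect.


underlying: r-raid-s-az
1. e -> o, i -> u / B C0 _: fires at position(s) 4: rraudsaz
2. a, u -> 0 / V _: fires at position(s) 4: rradsaz
surface: rradsaz


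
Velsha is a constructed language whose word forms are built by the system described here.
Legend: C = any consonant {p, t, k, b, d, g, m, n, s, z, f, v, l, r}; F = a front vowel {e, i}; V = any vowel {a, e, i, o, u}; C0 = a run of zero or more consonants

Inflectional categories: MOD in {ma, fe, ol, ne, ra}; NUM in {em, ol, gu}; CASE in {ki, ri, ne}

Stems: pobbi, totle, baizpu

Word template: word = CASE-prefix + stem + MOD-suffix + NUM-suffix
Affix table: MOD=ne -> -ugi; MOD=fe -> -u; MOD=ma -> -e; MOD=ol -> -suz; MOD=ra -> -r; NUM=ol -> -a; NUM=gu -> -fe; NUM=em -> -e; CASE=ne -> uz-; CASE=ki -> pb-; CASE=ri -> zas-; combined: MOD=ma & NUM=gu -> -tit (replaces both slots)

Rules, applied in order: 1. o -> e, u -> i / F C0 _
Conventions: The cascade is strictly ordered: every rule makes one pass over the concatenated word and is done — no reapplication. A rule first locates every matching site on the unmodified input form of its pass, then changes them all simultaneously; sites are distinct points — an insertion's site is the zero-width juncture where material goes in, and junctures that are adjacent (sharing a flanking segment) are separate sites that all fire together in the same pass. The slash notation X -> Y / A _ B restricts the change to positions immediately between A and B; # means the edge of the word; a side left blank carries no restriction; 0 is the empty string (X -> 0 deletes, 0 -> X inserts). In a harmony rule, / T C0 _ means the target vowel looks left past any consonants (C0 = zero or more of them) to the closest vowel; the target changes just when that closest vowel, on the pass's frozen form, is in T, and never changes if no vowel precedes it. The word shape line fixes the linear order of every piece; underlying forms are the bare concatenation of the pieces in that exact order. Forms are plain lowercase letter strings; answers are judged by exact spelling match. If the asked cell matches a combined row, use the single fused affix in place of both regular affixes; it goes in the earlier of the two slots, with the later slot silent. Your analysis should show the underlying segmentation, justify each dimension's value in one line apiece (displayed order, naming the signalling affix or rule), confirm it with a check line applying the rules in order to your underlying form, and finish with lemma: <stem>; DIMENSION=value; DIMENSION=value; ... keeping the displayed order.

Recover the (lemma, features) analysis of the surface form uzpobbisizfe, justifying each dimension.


underlying: uz-pobbi-suz-fe
MOD=ol - signalled by the affix -suz
NUM=gu - signalled by the affix -fe
CASE=ne - signalled by the affix uz-
check: uzpobbisuzfe -> uzpobbisizfe
lemma: pobbi; MOD=ol; NUM=gu; CASE=ne


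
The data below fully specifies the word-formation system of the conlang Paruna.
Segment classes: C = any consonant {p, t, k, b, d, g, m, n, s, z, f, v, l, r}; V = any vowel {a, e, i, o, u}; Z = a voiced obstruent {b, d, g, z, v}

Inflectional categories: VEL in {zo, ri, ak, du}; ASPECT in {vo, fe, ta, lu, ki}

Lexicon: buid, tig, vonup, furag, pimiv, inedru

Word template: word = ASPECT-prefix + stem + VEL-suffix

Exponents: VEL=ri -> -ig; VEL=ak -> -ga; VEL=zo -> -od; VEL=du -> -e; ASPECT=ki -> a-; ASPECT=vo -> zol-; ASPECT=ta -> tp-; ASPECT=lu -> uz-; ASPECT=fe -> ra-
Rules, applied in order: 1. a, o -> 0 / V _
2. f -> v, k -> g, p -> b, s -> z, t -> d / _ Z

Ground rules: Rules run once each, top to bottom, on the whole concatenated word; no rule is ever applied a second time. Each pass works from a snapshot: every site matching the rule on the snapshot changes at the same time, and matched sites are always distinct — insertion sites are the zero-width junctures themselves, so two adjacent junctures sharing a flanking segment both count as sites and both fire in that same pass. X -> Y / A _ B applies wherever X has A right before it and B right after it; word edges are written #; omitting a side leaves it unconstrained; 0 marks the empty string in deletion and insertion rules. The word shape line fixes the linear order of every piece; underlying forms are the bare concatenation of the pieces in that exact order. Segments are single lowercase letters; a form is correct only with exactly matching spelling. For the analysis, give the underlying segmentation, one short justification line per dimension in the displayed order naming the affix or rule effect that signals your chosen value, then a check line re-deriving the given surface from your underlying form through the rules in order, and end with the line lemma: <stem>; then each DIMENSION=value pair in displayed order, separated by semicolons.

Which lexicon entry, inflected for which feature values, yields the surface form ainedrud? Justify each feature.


underlying: a-inedru-od
VEL=zo - signalled by the affix -od
ASPECT=ki - signalled by the affix a-
check: ainedruod -> ainedrud -> ainedrud
lemma: inedru; VEL=zo; ASPECT=ki


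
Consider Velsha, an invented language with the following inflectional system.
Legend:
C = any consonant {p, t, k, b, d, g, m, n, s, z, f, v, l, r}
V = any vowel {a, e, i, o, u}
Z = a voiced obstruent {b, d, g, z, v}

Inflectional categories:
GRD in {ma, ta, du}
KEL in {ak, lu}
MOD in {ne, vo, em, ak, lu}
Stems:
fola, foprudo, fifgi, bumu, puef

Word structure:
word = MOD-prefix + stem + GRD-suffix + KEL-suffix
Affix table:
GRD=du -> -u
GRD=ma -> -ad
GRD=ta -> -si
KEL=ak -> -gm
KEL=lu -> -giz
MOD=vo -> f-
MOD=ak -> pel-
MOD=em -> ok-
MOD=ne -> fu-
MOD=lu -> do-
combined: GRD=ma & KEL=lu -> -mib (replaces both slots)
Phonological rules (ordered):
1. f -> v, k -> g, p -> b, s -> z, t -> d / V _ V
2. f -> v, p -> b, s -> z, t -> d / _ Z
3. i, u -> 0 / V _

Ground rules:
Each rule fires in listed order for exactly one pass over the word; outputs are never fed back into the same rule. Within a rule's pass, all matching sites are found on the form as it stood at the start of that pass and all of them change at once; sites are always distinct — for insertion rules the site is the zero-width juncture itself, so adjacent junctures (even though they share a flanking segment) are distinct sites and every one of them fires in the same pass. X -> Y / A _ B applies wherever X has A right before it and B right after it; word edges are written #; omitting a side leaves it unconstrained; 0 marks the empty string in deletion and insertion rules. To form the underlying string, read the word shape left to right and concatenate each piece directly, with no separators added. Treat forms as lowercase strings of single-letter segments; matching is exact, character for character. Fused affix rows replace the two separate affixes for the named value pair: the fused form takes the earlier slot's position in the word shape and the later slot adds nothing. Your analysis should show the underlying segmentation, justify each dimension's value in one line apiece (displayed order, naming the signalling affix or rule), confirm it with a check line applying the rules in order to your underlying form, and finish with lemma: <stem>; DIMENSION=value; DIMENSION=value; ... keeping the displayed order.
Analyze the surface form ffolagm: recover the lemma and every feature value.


underlying: f-fola-u-gm
GRD=du - signalled by the affix -u
KEL=ak - signalled by the affix -gm
MOD=vo - signalled by the affix f-
check: ffolaugm -> ffolaugm -> ffolaugm -> ffolagm
lemma: fola; GRD=du; KEL=ak; MOD=vo


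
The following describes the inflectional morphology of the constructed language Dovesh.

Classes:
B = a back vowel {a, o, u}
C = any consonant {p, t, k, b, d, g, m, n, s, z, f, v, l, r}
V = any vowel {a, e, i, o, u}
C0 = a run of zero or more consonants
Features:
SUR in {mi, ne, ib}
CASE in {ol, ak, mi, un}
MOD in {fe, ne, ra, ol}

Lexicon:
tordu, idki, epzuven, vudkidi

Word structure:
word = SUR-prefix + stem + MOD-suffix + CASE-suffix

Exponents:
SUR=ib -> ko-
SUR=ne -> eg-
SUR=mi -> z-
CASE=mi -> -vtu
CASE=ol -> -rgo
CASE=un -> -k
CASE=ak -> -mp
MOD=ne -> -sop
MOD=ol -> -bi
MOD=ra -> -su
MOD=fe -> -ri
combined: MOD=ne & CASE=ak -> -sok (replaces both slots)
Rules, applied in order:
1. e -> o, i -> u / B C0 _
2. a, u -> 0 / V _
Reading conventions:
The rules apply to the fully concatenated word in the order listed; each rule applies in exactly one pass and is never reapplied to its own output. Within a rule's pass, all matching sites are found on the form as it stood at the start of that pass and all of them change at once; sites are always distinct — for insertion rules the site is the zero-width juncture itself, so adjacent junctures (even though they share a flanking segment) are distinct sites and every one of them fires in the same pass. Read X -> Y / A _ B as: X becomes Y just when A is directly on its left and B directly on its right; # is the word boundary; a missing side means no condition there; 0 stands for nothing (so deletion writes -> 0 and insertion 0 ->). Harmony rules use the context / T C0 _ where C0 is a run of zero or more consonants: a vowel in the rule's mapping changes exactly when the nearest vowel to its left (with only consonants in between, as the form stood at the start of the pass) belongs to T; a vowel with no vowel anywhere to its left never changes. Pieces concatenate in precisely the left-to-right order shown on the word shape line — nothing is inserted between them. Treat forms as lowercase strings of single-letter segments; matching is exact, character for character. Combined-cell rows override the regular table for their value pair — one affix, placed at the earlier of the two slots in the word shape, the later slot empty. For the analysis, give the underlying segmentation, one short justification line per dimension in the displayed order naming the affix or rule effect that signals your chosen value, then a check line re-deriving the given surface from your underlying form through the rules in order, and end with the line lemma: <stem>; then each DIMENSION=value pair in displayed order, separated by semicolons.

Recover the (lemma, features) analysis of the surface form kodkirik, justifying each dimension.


underlying: ko-idki-ri-k
SUR=ib - signalled by the affix ko-
CASE=un - signalled by the affix -k
MOD=fe - signalled by the affix -ri
check: koidkirik -> koudkirik -> kodkirik
lemma: idki; SUR=ib; CASE=un; MOD=fe


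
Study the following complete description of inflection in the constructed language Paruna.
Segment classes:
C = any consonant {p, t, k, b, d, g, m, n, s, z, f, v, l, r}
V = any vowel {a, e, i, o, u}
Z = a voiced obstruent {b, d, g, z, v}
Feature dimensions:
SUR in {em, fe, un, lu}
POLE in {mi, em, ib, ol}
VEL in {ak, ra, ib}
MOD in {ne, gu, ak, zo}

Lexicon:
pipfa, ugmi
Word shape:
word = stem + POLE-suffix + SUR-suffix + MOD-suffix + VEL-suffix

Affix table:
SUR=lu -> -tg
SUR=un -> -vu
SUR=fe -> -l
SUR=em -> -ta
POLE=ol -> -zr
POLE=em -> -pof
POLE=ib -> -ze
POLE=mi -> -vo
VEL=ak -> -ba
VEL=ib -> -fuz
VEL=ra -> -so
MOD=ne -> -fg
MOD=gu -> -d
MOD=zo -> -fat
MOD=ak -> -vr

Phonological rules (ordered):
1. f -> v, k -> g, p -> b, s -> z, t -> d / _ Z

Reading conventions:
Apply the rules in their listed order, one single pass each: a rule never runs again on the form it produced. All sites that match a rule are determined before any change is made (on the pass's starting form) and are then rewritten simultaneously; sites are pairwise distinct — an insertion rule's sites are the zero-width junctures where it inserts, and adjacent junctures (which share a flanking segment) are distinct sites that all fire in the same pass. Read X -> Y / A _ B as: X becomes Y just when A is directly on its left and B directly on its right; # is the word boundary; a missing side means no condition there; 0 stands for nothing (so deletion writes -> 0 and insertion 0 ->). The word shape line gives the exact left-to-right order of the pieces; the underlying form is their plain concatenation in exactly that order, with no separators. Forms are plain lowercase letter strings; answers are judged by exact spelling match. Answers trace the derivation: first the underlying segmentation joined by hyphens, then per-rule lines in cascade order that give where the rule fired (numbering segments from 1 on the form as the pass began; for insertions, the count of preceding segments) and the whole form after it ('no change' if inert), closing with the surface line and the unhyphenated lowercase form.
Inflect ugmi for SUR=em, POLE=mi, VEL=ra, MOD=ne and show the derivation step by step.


underlying: ugmi-vo-ta-fg-so
1. f -> v, k -> g, p -> b, s -> z, t -> d / _ Z: fires at position(s) 9: ugmivotavgso
surface: ugmivotavgso


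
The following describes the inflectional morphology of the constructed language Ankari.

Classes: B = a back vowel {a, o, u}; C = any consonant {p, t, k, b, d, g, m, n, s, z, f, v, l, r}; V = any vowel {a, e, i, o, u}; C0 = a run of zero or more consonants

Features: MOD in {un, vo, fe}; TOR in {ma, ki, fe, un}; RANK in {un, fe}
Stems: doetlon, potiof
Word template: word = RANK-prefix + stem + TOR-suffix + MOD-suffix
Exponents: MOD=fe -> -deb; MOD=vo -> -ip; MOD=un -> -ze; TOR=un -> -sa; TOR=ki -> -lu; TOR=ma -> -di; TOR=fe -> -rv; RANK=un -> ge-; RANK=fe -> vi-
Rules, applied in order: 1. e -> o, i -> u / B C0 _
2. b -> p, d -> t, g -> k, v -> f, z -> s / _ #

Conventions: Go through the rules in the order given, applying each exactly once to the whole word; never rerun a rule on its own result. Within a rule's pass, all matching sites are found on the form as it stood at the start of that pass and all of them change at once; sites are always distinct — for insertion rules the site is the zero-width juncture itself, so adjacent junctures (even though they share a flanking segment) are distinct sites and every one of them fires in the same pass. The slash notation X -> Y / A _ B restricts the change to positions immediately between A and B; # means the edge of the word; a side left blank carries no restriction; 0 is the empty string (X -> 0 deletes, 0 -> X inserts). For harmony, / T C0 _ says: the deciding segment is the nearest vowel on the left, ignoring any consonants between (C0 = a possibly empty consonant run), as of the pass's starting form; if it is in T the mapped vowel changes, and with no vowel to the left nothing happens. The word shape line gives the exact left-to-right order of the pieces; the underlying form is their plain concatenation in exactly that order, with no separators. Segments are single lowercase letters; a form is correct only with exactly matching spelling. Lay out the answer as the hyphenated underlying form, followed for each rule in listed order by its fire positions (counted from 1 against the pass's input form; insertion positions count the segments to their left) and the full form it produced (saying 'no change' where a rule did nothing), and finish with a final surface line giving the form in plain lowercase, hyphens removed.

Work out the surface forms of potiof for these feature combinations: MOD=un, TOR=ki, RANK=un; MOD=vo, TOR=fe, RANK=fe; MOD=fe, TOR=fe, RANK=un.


cell MOD=un, TOR=ki, RANK=un:
underlying: ge-potiof-lu-ze
1. e -> o, i -> u / B C0 _: fires at position(s) 6, 12: gepotuofluzo
2. b -> p, d -> t, g -> k, v -> f, z -> s / _ #: no change
surface: gepotuofluzo

cell MOD=vo, TOR=fe, RANK=fe:
underlying: vi-potiof-rv-ip
1. e -> o, i -> u / B C0 _: fires at position(s) 6, 11: vipotuofrvup
2. b -> p, d -> t, g -> k, v -> f, z -> s / _ #: no change
surface: vipotuofrvup

cell MOD=fe, TOR=fe, RANK=un:
underlying: ge-potiof-rv-deb
1. e -> o, i -> u / B C0 _: fires at position(s) 6, 12: gepotuofrvdob
2. b -> p, d -> t, g -> k, v -> f, z -> s / _ #: fires at position(s) 13: gepotuofrvdop
surface: gepotuofrvdop


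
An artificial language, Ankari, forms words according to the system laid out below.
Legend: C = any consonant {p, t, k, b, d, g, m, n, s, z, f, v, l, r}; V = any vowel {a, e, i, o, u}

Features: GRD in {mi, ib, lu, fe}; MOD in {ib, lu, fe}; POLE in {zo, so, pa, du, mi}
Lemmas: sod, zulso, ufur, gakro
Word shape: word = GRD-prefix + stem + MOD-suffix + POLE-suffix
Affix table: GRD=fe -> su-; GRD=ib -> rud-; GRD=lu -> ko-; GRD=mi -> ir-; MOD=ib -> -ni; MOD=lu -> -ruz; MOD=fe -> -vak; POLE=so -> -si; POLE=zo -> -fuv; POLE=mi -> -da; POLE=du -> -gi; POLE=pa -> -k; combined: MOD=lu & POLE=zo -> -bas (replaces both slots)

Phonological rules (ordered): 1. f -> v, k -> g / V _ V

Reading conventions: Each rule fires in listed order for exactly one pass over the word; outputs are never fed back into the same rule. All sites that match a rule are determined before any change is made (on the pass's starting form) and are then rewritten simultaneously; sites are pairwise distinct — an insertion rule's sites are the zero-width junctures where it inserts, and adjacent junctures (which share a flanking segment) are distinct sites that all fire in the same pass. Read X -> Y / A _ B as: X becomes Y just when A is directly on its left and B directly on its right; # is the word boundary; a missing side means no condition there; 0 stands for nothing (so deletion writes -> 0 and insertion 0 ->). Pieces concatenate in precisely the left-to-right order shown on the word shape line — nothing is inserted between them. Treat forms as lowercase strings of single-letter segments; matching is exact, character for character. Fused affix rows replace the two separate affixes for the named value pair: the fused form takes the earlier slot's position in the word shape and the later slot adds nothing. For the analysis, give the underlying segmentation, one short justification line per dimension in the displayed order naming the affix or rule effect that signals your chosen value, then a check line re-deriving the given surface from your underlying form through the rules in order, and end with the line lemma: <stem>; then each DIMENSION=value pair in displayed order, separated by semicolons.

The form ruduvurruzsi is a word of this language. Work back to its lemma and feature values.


underlying: rud-ufur-ruz-si
GRD=ib - signalled by the affix rud-
MOD=lu - signalled by the affix -ruz
POLE=so - signalled by the affix -si
check: rudufurruzsi -> ruduvurruzsi
lemma: ufur; GRD=ib; MOD=lu; POLE=so


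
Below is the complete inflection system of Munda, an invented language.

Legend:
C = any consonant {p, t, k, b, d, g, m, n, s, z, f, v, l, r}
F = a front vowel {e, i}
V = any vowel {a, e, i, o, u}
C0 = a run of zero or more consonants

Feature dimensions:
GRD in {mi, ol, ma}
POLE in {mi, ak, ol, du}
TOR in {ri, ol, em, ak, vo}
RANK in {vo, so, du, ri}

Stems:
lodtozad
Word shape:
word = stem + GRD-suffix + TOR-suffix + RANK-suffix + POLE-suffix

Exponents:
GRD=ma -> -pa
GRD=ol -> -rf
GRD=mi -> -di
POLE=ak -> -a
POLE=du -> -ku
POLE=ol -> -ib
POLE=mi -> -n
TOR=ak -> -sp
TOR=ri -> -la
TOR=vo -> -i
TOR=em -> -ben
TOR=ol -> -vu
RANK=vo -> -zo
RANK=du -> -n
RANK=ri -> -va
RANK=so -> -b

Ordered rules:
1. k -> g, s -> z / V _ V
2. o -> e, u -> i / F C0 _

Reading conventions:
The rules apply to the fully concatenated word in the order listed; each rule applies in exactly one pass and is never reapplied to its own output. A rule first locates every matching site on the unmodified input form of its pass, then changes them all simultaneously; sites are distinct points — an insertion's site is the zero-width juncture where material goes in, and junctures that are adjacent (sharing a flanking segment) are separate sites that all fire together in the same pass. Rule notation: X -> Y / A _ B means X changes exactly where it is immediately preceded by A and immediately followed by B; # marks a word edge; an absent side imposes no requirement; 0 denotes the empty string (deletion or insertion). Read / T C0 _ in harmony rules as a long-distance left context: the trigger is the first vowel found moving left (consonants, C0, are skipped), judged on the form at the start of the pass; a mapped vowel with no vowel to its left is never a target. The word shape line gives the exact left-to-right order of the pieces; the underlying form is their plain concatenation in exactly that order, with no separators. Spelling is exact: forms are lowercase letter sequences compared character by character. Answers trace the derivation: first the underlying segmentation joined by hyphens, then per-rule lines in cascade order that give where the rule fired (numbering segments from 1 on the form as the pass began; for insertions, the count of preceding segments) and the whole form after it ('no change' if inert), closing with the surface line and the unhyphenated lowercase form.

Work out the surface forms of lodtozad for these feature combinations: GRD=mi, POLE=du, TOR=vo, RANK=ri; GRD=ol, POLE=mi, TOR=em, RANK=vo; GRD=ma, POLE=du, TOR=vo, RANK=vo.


cell GRD=mi, POLE=du, TOR=vo, RANK=ri:
underlying: lodtozad-di-i-va-ku
1. k -> g, s -> z / V _ V: fires at position(s) 14: lodtozaddiivagu
2. o -> e, u -> i / F C0 _: no change
surface: lodtozaddiivagu

cell GRD=ol, POLE=mi, TOR=em, RANK=vo:
underlying: lodtozad-rf-ben-zo-n
1. k -> g, s -> z / V _ V: no change
2. o -> e, u -> i / F C0 _: fires at position(s) 15: lodtozadrfbenzen
surface: lodtozadrfbenzen

cell GRD=ma, POLE=du, TOR=vo, RANK=vo:
underlying: lodtozad-pa-i-zo-ku
1. k -> g, s -> z / V _ V: fires at position(s) 14: lodtozadpaizogu
2. o -> e, u -> i / F C0 _: fires at position(s) 13: lodtozadpaizegu
surface: lodtozadpaizegu


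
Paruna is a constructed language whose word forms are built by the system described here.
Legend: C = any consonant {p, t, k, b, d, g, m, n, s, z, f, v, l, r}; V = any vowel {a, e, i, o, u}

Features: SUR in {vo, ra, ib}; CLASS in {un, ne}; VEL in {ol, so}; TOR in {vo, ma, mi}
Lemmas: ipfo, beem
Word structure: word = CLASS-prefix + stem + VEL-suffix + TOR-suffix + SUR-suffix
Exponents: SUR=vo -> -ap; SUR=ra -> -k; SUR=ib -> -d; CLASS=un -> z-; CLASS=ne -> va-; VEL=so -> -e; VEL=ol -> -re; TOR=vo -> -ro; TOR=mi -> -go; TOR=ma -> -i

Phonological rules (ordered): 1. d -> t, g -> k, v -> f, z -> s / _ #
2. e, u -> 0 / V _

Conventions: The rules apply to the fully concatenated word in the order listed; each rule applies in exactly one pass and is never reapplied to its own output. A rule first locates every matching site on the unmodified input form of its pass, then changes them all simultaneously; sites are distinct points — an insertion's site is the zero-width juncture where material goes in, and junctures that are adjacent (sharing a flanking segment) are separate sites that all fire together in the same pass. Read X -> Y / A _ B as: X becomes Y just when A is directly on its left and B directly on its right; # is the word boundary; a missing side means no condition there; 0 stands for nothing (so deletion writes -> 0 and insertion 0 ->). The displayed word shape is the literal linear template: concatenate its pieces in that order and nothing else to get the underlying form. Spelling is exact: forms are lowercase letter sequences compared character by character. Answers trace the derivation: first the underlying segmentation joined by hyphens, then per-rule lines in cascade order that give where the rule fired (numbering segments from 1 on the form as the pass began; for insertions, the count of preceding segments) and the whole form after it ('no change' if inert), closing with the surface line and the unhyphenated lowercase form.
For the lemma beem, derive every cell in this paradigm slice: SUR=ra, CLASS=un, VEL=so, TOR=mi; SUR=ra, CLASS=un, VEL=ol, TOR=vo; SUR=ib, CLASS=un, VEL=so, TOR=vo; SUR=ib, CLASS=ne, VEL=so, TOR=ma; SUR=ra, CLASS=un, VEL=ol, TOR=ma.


cell SUR=ra, CLASS=un, VEL=so, TOR=mi:
underlying: z-beem-e-go-k
1. d -> t, g -> k, v -> f, z -> s / _ #: no change
2. e, u -> 0 / V _: fires at position(s) 4: zbemegok
surface: zbemegok

cell SUR=ra, CLASS=un, VEL=ol, TOR=vo:
underlying: z-beem-re-ro-k
1. d -> t, g -> k, v -> f, z -> s / _ #: no change
2. e, u -> 0 / V _: fires at position(s) 4: zbemrerok
surface: zbemrerok

cell SUR=ib, CLASS=un, VEL=so, TOR=vo:
underlying: z-beem-e-ro-d
1. d -> t, g -> k, v -> f, z -> s / _ #: fires at position(s) 9: zbeemerot
2. e, u -> 0 / V _: fires at position(s) 4: zbemerot
surface: zbemerot

cell SUR=ib, CLASS=ne, VEL=so, TOR=ma:
underlying: va-beem-e-i-d
1. d -> t, g -> k, v -> f, z -> s / _ #: fires at position(s) 9: vabeemeit
2. e, u -> 0 / V _: fires at position(s) 5: vabemeit
surface: vabemeit

cell SUR=ra, CLASS=un, VEL=ol, TOR=ma:
underlying: z-beem-re-i-k
1. d -> t, g -> k, v -> f, z -> s / _ #: no change
2. e, u -> 0 / V _: fires at position(s) 4: zbemreik
surface: zbemreik


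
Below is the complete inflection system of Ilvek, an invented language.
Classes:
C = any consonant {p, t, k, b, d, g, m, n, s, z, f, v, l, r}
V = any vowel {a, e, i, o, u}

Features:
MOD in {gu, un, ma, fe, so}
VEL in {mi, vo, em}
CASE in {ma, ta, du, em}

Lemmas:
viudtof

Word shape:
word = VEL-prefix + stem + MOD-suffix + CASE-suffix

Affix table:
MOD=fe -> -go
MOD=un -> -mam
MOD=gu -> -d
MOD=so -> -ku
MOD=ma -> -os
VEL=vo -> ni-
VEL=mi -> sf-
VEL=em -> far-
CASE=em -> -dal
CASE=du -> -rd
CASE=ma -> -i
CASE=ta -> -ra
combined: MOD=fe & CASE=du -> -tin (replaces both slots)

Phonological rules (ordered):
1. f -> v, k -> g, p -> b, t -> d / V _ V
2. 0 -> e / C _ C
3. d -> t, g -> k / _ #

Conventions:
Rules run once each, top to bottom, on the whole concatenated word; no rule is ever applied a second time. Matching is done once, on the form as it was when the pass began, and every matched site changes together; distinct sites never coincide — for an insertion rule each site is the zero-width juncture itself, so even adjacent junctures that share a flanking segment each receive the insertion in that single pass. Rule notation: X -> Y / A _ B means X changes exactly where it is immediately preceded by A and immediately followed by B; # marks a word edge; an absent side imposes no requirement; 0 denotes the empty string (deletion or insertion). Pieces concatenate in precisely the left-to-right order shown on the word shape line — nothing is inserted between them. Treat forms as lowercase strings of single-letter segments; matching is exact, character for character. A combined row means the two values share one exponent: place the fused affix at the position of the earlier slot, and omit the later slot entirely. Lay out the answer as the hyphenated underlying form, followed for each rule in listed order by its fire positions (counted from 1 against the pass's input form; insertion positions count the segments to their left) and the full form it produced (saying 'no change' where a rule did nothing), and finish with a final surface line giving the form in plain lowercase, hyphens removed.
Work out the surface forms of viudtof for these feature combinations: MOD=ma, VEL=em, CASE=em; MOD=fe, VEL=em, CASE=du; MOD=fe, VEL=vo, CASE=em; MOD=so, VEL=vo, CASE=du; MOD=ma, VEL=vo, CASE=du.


cell MOD=ma, VEL=em, CASE=em:
underlying: far-viudtof-os-dal
1. f -> v, k -> g, p -> b, t -> d / V _ V: fires at position(s) 10: farviudtovosdal
2. 0 -> e / C _ C: inserts after position(s) 3, 7, 12: fareviudetovosedal
3. d -> t, g -> k / _ #: no change
surface: fareviudetovosedal

cell MOD=fe, VEL=em, CASE=du:
underlying: far-viudtof-tin
1. f -> v, k -> g, p -> b, t -> d / V _ V: no change
2. 0 -> e / C _ C: inserts after position(s) 3, 7, 10: fareviudetofetin
3. d -> t, g -> k / _ #: no change
surface: fareviudetofetin

cell MOD=fe, VEL=vo, CASE=em:
underlying: ni-viudtof-go-dal
1. f -> v, k -> g, p -> b, t -> d / V _ V: no change
2. 0 -> e / C _ C: inserts after position(s) 6, 9: niviudetofegodal
3. d -> t, g -> k / _ #: no change
surface: niviudetofegodal

cell MOD=so, VEL=vo, CASE=du:
underlying: ni-viudtof-ku-rd
1. f -> v, k -> g, p -> b, t -> d / V _ V: no change
2. 0 -> e / C _ C: inserts after position(s) 6, 9, 12: niviudetofekured
3. d -> t, g -> k / _ #: fires at position(s) 16: niviudetofekuret
surface: niviudetofekuret

cell MOD=ma, VEL=vo, CASE=du:
underlying: ni-viudtof-os-rd
1. f -> v, k -> g, p -> b, t -> d / V _ V: fires at position(s) 9: niviudtovosrd
2. 0 -> e / C _ C: inserts after position(s) 6, 11, 12: niviudetovosered
3. d -> t, g -> k / _ #: fires at position(s) 16: niviudetovoseret
surface: niviudetovoseret


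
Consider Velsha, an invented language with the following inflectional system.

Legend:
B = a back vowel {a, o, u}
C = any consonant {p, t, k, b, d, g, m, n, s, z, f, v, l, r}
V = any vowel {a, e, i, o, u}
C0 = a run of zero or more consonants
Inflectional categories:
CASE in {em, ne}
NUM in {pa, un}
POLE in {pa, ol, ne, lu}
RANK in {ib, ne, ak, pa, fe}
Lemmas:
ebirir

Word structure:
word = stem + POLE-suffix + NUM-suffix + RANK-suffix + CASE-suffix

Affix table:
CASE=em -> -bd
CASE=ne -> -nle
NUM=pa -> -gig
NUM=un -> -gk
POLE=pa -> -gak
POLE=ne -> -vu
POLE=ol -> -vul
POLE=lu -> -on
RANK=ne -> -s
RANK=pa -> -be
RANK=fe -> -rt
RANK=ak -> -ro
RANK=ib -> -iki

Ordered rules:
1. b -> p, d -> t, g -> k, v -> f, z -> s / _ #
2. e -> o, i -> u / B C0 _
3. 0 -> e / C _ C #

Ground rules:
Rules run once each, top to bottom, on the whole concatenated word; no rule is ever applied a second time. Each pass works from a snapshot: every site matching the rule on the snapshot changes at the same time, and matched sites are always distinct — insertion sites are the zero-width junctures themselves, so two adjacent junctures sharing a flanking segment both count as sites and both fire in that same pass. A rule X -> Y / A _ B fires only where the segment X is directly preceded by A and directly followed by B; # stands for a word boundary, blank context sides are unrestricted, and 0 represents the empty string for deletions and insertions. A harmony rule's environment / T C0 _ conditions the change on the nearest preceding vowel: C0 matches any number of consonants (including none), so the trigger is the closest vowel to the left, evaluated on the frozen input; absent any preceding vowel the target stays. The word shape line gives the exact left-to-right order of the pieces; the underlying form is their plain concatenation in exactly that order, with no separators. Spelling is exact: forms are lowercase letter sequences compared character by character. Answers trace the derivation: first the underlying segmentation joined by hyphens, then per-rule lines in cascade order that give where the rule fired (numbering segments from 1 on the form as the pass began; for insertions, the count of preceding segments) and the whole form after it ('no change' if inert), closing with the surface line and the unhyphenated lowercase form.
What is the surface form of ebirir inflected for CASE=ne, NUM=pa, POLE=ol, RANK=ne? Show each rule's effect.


underlying: ebirir-vul-gig-s-nle
1. b -> p, d -> t, g -> k, v -> f, z -> s / _ #: no change
2. e -> o, i -> u / B C0 _: fires at position(s) 11: ebirirvulgugsnle
3. 0 -> e / C _ C #: no change
surface: ebirirvulgugsnle
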